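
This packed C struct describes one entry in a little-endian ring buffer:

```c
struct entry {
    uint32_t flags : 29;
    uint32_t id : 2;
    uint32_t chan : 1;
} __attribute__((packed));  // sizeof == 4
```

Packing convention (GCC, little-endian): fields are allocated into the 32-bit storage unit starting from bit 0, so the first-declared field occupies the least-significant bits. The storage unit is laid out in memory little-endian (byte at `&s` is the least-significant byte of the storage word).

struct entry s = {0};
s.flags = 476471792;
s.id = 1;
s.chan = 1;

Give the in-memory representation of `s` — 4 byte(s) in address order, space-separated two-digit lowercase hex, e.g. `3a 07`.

f0 61 66 bc

flags (29b) val=476471792 bits=0x1c6661f0 at bit 0: 0x1c6661f0
id (2b) val=1 bits=0x1 at bit 29: 0x3c6661f0
chan (1b) val=1 bits=0x1 at bit 31: 0xbc6661f0
word = 0xbc6661f0 → little-endian bytes:
  [0]=0xf0  [1]=0x61  [2]=0x66  [3]=0xbc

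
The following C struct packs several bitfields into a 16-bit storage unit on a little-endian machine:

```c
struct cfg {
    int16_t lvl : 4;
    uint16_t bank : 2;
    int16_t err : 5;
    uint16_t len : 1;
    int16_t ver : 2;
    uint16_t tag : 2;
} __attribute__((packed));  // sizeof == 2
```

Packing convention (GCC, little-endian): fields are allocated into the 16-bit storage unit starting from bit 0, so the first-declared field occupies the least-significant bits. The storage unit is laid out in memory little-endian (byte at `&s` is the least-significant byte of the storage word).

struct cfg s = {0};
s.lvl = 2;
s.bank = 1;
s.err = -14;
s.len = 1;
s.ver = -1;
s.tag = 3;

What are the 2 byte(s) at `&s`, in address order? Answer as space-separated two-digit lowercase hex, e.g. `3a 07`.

lvl:4 = 2 → 0x2 << 0 → word 0x0002
bank:2 = 1 → 0x1 << 4 → word 0x0012
err:5 = -14 → 0x12 << 6 → word 0x0492
len:1 = 1 → 0x1 << 11 → word 0x0c92
ver:2 = -1 → 0x3 << 12 → word 0x3c92
tag:2 = 3 → 0x3 << 14 → word 0xfc92
word = 0xfc92 → little-endian bytes:
  [0]=0x92  [1]=0xfc

92 fc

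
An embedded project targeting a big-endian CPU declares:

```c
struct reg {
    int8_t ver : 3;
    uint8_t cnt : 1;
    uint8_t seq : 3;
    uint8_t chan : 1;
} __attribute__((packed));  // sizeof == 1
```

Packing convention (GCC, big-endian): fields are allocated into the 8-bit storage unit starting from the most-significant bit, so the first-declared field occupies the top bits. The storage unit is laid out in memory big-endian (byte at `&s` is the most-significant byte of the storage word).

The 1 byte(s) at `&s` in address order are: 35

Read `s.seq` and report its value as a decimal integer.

2

[0]=0x35 (big-endian) → word 0x35
ver:3 @ bit 5 → (0x35>>5)&0x7 = 0x1
cnt:1 @ bit 4 → (0x35>>4)&0x1 = 0x1
seq:3 @ bit 1 → (0x35>>1)&0x7 = 0x2  ←
chan:1 @ bit 0 → (0x35>>0)&0x1 = 0x1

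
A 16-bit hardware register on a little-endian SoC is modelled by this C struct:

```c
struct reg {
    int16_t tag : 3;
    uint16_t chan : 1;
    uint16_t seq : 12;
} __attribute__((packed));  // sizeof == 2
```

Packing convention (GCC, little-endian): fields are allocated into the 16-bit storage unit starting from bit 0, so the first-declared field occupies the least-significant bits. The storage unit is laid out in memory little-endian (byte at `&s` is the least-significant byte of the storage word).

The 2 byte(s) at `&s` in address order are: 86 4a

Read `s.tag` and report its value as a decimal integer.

[0]=0x86 [1]=0x4a (little-endian) → word 0x4a86
tag:3 @ bit 0 → (0x4a86>>0)&0x7 = 0x6  ←
chan:1 @ bit 3 → (0x4a86>>3)&0x1 = 0x0
seq:12 @ bit 4 → (0x4a86>>4)&0xfff = 0x4a8
tag signed 3b, MSB=1: 6 - 8 = -2

-2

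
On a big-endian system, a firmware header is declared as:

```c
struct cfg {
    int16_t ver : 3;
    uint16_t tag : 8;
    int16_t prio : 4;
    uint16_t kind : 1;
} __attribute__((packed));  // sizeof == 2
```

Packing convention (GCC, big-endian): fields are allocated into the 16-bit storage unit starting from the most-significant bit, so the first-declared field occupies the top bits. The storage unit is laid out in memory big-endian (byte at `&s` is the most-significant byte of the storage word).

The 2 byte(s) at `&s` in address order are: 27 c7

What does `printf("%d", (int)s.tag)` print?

62

[0]=0x27 [1]=0xc7 (big-endian) → word 0x27c7
ver:3 @ bit 13 → (0x27c7>>13)&0x7 = 0x1
tag:8 @ bit 5 → (0x27c7>>5)&0xff = 0x3e  ←
prio:4 @ bit 1 → (0x27c7>>1)&0xf = 0x3
kind:1 @ bit 0 → (0x27c7>>0)&0x1 = 0x1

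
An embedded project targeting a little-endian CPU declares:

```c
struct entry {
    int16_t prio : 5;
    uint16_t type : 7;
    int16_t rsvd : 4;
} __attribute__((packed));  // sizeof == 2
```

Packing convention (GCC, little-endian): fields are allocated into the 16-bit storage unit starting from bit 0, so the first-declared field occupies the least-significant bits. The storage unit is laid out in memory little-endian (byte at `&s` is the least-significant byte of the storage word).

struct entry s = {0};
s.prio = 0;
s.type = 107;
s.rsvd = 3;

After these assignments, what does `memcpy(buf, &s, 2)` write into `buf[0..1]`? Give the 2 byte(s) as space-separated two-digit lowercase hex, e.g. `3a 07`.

60 3d

[0+:5] prio=0 & 0x1f = 0x0; word=0x0000
[5+:7] type=107 & 0x7f = 0x6b; word=0x0d60
[12+:4] rsvd=3 & 0xf = 0x3; word=0x3d60
word = 0x3d60 → little-endian bytes:
  [0]=0x60  [1]=0x3d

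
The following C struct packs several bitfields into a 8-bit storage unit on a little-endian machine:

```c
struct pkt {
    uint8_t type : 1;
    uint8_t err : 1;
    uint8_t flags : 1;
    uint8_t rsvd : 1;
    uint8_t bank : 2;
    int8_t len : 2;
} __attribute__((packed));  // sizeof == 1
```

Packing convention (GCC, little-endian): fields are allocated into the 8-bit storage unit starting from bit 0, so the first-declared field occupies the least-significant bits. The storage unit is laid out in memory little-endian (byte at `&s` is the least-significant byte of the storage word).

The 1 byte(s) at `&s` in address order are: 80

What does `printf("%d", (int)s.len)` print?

-2

[0]=0x80 (little-endian) → word 0x80
type:1 @ bit 0 → (0x80>>0)&0x1 = 0x0
err:1 @ bit 1 → (0x80>>1)&0x1 = 0x0
flags:1 @ bit 2 → (0x80>>2)&0x1 = 0x0
rsvd:1 @ bit 3 → (0x80>>3)&0x1 = 0x0
bank:2 @ bit 4 → (0x80>>4)&0x3 = 0x0
len:2 @ bit 6 → (0x80>>6)&0x3 = 0x2  ←
len signed 2b, MSB=1: 2 - 4 = -2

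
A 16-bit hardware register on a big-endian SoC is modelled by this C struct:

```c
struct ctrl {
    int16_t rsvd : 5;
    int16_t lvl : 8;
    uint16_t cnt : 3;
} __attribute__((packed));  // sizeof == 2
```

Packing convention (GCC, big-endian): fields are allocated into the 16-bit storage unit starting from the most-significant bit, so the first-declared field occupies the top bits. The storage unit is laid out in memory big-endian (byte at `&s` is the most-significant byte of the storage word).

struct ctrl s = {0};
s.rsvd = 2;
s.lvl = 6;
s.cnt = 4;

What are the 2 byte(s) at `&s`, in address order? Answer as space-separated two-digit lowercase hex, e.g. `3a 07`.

10 34

rsvd (5b) val=2 bits=0x2 at bit 11: 0x1000
lvl (8b) val=6 bits=0x6 at bit 3: 0x1030
cnt (3b) val=4 bits=0x4 at bit 0: 0x1034
word = 0x1034 → big-endian bytes:
  [0]=0x10  [1]=0x34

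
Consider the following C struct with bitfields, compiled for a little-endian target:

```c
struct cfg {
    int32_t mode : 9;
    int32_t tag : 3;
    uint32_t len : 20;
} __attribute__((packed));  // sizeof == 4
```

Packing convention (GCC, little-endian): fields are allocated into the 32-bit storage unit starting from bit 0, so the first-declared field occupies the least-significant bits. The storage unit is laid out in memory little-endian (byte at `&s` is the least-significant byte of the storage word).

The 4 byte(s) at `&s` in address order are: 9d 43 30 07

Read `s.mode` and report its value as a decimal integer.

[0]=0x9d [1]=0x43 [2]=0x30 [3]=0x07 (little-endian) → word 0x0730439d
mode:9 @ bit 0 → (0x0730439d>>0)&0x1ff = 0x19d  ←
tag:3 @ bit 9 → (0x0730439d>>9)&0x7 = 0x1
len:20 @ bit 12 → (0x0730439d>>12)&0xfffff = 0x7304
mode signed 9b, MSB=1: 413 - 512 = -99

-99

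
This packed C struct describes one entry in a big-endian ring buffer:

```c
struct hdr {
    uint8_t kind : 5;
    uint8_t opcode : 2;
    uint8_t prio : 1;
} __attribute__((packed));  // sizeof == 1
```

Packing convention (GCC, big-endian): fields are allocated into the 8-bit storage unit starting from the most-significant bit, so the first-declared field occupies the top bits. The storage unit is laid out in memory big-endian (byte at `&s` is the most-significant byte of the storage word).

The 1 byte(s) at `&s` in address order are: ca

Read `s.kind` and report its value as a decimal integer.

[0]=0xca (big-endian) → word 0xca
kind:5 @ bit 3 → (0xca>>3)&0x1f = 0x19  ←
opcode:2 @ bit 1 → (0xca>>1)&0x3 = 0x1
prio:1 @ bit 0 → (0xca>>0)&0x1 = 0x0

25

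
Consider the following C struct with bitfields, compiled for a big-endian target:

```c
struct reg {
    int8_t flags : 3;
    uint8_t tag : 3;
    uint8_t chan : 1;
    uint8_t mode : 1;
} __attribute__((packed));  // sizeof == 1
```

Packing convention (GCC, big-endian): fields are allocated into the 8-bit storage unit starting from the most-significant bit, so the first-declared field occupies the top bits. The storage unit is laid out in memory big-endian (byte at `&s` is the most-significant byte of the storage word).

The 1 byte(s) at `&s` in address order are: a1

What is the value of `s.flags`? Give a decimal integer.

-3

[0]=0xa1 (big-endian) → word 0xa1
flags:3 @ bit 5 → (0xa1>>5)&0x7 = 0x5  ←
tag:3 @ bit 2 → (0xa1>>2)&0x7 = 0x0
chan:1 @ bit 1 → (0xa1>>1)&0x1 = 0x0
mode:1 @ bit 0 → (0xa1>>0)&0x1 = 0x1
flags signed 3b, MSB=1: 5 - 8 = -3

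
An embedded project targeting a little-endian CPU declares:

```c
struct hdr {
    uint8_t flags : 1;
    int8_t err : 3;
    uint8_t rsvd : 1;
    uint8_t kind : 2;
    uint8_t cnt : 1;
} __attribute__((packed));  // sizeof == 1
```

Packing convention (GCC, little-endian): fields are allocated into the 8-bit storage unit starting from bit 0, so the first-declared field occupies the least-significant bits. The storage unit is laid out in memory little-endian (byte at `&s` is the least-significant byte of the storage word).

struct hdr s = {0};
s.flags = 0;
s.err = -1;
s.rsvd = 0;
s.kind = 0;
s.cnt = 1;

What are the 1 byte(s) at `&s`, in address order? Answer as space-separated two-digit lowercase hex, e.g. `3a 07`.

flags:1 = 0 → 0x0 << 0 → word 0x00
err:3 = -1 → 0x7 << 1 → word 0x0e
rsvd:1 = 0 → 0x0 << 4 → word 0x0e
kind:2 = 0 → 0x0 << 5 → word 0x0e
cnt:1 = 1 → 0x1 << 7 → word 0x8e
word = 0x8e → little-endian bytes:
  [0]=0x8e

8e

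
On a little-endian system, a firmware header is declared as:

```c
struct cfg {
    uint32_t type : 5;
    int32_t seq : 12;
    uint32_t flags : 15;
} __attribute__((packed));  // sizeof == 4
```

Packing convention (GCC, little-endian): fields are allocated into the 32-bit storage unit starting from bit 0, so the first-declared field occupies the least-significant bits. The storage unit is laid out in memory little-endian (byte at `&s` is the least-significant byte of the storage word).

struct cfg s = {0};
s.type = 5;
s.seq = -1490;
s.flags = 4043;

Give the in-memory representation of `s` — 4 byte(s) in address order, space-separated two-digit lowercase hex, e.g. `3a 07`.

c5 45 97 1f

type (5b) val=5 bits=0x5 at bit 0: 0x00000005
seq (12b) val=-1490 bits=0xa2e at bit 5: 0x000145c5
flags (15b) val=4043 bits=0xfcb at bit 17: 0x1f9745c5
word = 0x1f9745c5 → little-endian bytes:
  [0]=0xc5  [1]=0x45  [2]=0x97  [3]=0x1f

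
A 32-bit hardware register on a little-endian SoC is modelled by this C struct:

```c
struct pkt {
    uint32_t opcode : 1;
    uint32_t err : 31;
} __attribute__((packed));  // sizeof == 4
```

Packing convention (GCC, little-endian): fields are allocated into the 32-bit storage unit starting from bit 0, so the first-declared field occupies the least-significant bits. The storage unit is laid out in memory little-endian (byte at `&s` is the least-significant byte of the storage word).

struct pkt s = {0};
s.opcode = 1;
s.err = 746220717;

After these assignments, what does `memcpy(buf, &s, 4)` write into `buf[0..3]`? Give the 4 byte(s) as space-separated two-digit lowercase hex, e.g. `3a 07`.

5b d9 f4 58

opcode:1 = 1 → 0x1 << 0 → word 0x00000001
err:31 = 746220717 → 0x2c7a6cad << 1 → word 0x58f4d95b
word = 0x58f4d95b → little-endian bytes:
  [0]=0x5b  [1]=0xd9  [2]=0xf4  [3]=0x58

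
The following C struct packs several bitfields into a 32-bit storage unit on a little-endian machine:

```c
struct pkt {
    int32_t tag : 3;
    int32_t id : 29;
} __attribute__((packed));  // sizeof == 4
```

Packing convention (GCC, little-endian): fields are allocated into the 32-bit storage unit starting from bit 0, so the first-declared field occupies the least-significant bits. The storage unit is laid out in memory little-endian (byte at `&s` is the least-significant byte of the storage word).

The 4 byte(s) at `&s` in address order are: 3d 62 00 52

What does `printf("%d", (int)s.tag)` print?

-3

[0]=0x3d [1]=0x62 [2]=0x00 [3]=0x52 (little-endian) → word 0x5200623d
tag:3 @ bit 0 → (0x5200623d>>0)&0x7 = 0x5  ←
id:29 @ bit 3 → (0x5200623d>>3)&0x1fffffff = 0xa400c47
tag signed 3b, MSB=1: 5 - 8 = -3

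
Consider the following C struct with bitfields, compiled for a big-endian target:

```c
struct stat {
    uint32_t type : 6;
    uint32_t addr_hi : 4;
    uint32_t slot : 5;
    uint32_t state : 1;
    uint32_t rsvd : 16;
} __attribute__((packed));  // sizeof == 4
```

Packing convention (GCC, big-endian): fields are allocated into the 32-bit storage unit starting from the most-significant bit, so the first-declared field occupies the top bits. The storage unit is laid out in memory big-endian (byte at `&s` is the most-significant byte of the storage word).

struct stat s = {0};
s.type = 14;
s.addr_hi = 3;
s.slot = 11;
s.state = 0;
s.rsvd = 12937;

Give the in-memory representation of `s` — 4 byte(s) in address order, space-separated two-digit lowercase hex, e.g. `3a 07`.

[26+:6] type=14 & 0x3f = 0xe; word=0x38000000
[22+:4] addr_hi=3 & 0xf = 0x3; word=0x38c00000
[17+:5] slot=11 & 0x1f = 0xb; word=0x38d60000
[16+:1] state=0 & 0x1 = 0x0; word=0x38d60000
[0+:16] rsvd=12937 & 0xffff = 0x3289; word=0x38d63289
word = 0x38d63289 → big-endian bytes:
  [0]=0x38  [1]=0xd6  [2]=0x32  [3]=0x89

38 d6 32 89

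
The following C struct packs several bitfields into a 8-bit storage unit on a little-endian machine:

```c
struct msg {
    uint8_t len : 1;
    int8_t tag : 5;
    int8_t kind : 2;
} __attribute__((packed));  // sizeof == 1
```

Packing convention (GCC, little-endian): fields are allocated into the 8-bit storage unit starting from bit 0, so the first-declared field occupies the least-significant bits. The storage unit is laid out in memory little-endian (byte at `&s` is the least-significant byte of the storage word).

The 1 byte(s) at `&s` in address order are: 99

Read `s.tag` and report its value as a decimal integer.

12

[0]=0x99 (little-endian) → word 0x99
len [0+:1] = (word>>0) & 0x1 = 1
tag [1+:5] = (word>>1) & 0x1f = 12  ←
kind [6+:2] = (word>>6) & 0x3 = 2
tag signed 5b, MSB=0: value = 12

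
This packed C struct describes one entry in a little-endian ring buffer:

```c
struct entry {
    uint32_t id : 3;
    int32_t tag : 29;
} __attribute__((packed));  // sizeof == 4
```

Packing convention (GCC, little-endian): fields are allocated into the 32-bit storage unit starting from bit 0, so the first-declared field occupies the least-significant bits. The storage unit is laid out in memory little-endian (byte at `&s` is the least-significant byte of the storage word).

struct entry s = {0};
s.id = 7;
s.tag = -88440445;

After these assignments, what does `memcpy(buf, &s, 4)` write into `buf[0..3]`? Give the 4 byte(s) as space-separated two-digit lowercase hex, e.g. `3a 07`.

id (3b) val=7 bits=0x7 at bit 0: 0x00000007
tag (29b) val=-88440445 bits=0x1aba8183 at bit 3: 0xd5d40c1f
word = 0xd5d40c1f → little-endian bytes:
  [0]=0x1f  [1]=0x0c  [2]=0xd4  [3]=0xd5

1f 0c d4 d5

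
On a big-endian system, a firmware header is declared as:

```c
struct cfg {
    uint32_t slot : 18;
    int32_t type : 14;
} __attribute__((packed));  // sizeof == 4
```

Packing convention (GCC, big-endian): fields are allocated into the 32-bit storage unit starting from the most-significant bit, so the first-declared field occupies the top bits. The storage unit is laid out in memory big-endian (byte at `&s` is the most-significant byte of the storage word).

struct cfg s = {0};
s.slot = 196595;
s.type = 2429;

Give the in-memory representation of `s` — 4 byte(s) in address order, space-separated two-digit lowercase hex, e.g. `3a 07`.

slot (18b) val=196595 bits=0x2fff3 at bit 14: 0xbffcc000
type (14b) val=2429 bits=0x97d at bit 0: 0xbffcc97d
word = 0xbffcc97d → big-endian bytes:
  [0]=0xbf  [1]=0xfc  [2]=0xc9  [3]=0x7d

bf fc c9 7d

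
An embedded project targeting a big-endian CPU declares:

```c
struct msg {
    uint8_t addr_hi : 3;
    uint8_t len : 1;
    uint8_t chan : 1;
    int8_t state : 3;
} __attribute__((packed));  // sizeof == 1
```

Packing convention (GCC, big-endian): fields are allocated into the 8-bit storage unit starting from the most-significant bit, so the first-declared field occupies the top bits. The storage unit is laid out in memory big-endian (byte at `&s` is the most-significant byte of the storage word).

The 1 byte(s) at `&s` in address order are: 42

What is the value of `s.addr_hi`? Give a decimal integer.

[0]=0x42 (big-endian) → word 0x42
addr_hi:3 @ bit 5 → (0x42>>5)&0x7 = 0x2  ←
len:1 @ bit 4 → (0x42>>4)&0x1 = 0x0
chan:1 @ bit 3 → (0x42>>3)&0x1 = 0x0
state:3 @ bit 0 → (0x42>>0)&0x7 = 0x2

2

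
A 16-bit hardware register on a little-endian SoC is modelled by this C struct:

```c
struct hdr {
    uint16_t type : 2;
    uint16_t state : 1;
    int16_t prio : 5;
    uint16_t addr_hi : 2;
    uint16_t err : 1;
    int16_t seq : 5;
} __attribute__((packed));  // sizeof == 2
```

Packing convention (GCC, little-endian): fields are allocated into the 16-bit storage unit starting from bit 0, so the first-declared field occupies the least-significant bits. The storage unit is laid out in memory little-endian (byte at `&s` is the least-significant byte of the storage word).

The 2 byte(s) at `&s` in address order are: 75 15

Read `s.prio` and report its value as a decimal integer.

14

[0]=0x75 [1]=0x15 (little-endian) → word 0x1575
type:2 @ bit 0 → (0x1575>>0)&0x3 = 0x1
state:1 @ bit 2 → (0x1575>>2)&0x1 = 0x1
prio:5 @ bit 3 → (0x1575>>3)&0x1f = 0xe  ←
addr_hi:2 @ bit 8 → (0x1575>>8)&0x3 = 0x1
err:1 @ bit 10 → (0x1575>>10)&0x1 = 0x1
seq:5 @ bit 11 → (0x1575>>11)&0x1f = 0x2
prio signed 5b, MSB=0: value = 14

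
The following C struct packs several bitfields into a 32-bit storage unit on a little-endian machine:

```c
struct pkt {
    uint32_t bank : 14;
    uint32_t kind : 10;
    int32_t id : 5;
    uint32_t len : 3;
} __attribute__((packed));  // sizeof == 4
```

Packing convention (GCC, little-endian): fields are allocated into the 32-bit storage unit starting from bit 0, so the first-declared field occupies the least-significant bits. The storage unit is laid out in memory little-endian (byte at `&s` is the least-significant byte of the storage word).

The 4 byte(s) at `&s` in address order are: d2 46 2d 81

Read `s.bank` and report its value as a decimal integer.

[0]=0xd2 [1]=0x46 [2]=0x2d [3]=0x81 (little-endian) → word 0x812d46d2
bank:14 @ bit 0 → (0x812d46d2>>0)&0x3fff = 0x6d2  ←
kind:10 @ bit 14 → (0x812d46d2>>14)&0x3ff = 0xb5
id:5 @ bit 24 → (0x812d46d2>>24)&0x1f = 0x1
len:3 @ bit 29 → (0x812d46d2>>29)&0x7 = 0x4

1746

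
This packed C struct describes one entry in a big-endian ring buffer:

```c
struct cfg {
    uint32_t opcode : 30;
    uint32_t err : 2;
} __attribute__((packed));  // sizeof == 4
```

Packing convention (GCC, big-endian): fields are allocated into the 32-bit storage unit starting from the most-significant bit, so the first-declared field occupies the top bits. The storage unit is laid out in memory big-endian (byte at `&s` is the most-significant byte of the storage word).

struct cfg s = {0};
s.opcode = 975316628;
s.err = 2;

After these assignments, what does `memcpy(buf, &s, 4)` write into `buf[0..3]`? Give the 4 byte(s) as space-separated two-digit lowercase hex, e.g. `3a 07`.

e8 88 9a 52

opcode (30b) val=975316628 bits=0x3a222694 at bit 2: 0xe8889a50
err (2b) val=2 bits=0x2 at bit 0: 0xe8889a52
word = 0xe8889a52 → big-endian bytes:
  [0]=0xe8  [1]=0x88  [2]=0x9a  [3]=0x52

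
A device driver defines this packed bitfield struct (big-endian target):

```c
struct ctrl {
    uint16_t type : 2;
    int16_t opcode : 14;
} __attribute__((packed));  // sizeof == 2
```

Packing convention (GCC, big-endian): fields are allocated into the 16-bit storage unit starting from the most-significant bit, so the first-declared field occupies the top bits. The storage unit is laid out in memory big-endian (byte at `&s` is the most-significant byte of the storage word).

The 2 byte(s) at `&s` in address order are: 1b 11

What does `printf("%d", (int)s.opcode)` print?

[0]=0x1b [1]=0x11 (big-endian) → word 0x1b11
type [14+:2] = (word>>14) & 0x3 = 0
opcode [0+:14] = (word>>0) & 0x3fff = 6929  ←
opcode signed 14b, MSB=0: value = 6929

6929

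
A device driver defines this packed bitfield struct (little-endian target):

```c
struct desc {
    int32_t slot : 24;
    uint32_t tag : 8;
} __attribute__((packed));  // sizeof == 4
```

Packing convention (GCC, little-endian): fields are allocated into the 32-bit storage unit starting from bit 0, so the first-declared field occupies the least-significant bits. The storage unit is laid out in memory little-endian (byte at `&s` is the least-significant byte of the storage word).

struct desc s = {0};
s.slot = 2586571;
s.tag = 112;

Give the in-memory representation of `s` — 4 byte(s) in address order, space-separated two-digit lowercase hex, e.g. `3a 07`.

cb 77 27 70

[0+:24] slot=2586571 & 0xffffff = 0x2777cb; word=0x002777cb
[24+:8] tag=112 & 0xff = 0x70; word=0x702777cb
word = 0x702777cb → little-endian bytes:
  [0]=0xcb  [1]=0x77  [2]=0x27  [3]=0x70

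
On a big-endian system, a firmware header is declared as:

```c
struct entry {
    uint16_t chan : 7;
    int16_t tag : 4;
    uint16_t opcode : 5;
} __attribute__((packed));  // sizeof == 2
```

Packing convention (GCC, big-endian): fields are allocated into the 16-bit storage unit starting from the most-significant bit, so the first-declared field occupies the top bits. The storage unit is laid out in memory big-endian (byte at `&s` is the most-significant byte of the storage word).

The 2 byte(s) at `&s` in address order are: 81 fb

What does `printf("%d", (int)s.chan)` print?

64

[0]=0x81 [1]=0xfb (big-endian) → word 0x81fb
chan:7 @ bit 9 → (0x81fb>>9)&0x7f = 0x40  ←
tag:4 @ bit 5 → (0x81fb>>5)&0xf = 0xf
opcode:5 @ bit 0 → (0x81fb>>0)&0x1f = 0x1b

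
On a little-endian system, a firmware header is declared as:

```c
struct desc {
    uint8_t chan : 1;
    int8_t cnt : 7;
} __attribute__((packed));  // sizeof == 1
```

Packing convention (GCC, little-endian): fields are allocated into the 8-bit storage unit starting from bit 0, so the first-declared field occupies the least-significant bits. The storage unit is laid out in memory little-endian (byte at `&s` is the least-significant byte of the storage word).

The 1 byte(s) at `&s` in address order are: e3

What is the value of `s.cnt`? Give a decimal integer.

-15

[0]=0xe3 (little-endian) → word 0xe3
chan [0+:1] = (word>>0) & 0x1 = 1
cnt [1+:7] = (word>>1) & 0x7f = 113  ←
cnt signed 7b, MSB=1: 113 - 128 = -15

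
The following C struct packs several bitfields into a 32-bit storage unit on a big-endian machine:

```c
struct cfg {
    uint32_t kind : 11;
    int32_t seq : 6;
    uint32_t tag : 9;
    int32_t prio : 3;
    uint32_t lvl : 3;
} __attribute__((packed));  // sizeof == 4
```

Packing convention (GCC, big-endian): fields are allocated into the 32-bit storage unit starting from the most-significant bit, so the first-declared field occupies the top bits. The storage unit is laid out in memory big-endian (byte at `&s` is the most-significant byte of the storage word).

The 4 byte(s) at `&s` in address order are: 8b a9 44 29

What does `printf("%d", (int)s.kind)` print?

[0]=0x8b [1]=0xa9 [2]=0x44 [3]=0x29 (big-endian) → word 0x8ba94429
kind:11 @ bit 21 → (0x8ba94429>>21)&0x7ff = 0x45d  ←
seq:6 @ bit 15 → (0x8ba94429>>15)&0x3f = 0x12
tag:9 @ bit 6 → (0x8ba94429>>6)&0x1ff = 0x110
prio:3 @ bit 3 → (0x8ba94429>>3)&0x7 = 0x5
lvl:3 @ bit 0 → (0x8ba94429>>0)&0x7 = 0x1

1117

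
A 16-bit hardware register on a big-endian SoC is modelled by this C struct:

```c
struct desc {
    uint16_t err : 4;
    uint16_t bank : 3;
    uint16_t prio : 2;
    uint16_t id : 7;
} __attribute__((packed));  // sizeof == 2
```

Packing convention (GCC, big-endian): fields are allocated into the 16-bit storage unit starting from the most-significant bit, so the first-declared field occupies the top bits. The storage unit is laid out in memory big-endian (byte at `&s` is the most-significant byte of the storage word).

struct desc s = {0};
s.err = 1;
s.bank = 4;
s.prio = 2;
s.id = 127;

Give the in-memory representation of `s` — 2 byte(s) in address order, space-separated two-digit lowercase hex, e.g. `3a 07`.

err (4b) val=1 bits=0x1 at bit 12: 0x1000
bank (3b) val=4 bits=0x4 at bit 9: 0x1800
prio (2b) val=2 bits=0x2 at bit 7: 0x1900
id (7b) val=127 bits=0x7f at bit 0: 0x197f
word = 0x197f → big-endian bytes:
  [0]=0x19  [1]=0x7f

19 7f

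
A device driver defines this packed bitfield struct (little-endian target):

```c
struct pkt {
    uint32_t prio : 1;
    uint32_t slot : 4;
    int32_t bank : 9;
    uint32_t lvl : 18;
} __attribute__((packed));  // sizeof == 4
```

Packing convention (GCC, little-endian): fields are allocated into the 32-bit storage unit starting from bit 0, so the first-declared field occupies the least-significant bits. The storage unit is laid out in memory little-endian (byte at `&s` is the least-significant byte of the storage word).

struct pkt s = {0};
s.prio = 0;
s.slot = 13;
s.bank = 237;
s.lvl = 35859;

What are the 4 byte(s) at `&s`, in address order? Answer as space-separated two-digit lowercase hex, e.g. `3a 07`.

ba dd 04 23

[0+:1] prio=0 & 0x1 = 0x0; word=0x00000000
[1+:4] slot=13 & 0xf = 0xd; word=0x0000001a
[5+:9] bank=237 & 0x1ff = 0xed; word=0x00001dba
[14+:18] lvl=35859 & 0x3ffff = 0x8c13; word=0x2304ddba
word = 0x2304ddba → little-endian bytes:
  [0]=0xba  [1]=0xdd  [2]=0x04  [3]=0x23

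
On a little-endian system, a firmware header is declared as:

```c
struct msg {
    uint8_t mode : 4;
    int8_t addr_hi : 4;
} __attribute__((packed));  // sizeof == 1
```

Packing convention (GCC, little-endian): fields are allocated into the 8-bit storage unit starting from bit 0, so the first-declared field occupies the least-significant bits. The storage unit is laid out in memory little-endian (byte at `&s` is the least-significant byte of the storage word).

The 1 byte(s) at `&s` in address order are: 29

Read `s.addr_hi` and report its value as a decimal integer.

[0]=0x29 (little-endian) → word 0x29
mode [0+:4] = (word>>0) & 0xf = 9
addr_hi [4+:4] = (word>>4) & 0xf = 2  ←
addr_hi signed 4b, MSB=0: value = 2

2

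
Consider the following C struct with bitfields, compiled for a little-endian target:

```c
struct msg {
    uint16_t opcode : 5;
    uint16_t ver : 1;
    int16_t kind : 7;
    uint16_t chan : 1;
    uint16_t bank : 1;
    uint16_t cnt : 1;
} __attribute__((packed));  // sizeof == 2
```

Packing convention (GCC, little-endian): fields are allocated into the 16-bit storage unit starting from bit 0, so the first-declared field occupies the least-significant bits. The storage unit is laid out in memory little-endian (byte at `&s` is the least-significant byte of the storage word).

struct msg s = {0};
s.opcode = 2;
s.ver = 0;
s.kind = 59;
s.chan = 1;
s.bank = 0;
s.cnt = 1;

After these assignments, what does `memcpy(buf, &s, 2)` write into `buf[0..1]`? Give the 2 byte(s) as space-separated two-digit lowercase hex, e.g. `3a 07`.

c2 ae

opcode (5b) val=2 bits=0x2 at bit 0: 0x0002
ver (1b) val=0 bits=0x0 at bit 5: 0x0002
kind (7b) val=59 bits=0x3b at bit 6: 0x0ec2
chan (1b) val=1 bits=0x1 at bit 13: 0x2ec2
bank (1b) val=0 bits=0x0 at bit 14: 0x2ec2
cnt (1b) val=1 bits=0x1 at bit 15: 0xaec2
word = 0xaec2 → little-endian bytes:
  [0]=0xc2  [1]=0xae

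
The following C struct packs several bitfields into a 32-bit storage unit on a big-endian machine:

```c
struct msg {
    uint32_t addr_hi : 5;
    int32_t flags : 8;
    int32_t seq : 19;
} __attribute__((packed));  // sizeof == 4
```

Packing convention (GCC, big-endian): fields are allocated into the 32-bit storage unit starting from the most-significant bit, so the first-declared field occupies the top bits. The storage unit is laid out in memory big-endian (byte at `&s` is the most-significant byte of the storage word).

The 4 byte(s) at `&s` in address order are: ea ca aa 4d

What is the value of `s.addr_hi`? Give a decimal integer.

29

[0]=0xea [1]=0xca [2]=0xaa [3]=0x4d (big-endian) → word 0xeacaaa4d
addr_hi:5 @ bit 27 → (0xeacaaa4d>>27)&0x1f = 0x1d  ←
flags:8 @ bit 19 → (0xeacaaa4d>>19)&0xff = 0x59
seq:19 @ bit 0 → (0xeacaaa4d>>0)&0x7ffff = 0x2aa4d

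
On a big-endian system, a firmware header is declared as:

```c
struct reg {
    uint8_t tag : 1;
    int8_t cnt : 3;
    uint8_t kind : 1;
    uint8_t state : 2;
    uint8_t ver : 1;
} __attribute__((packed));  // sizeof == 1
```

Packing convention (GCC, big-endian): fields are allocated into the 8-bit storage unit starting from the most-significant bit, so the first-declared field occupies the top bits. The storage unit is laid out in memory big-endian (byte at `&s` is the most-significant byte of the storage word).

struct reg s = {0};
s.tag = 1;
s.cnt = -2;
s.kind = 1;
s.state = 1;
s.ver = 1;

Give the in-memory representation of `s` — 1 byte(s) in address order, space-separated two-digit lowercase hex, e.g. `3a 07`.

eb

tag:1 = 1 → 0x1 << 7 → word 0x80
cnt:3 = -2 → 0x6 << 4 → word 0xe0
kind:1 = 1 → 0x1 << 3 → word 0xe8
state:2 = 1 → 0x1 << 1 → word 0xea
ver:1 = 1 → 0x1 << 0 → word 0xeb
word = 0xeb → big-endian bytes:
  [0]=0xeb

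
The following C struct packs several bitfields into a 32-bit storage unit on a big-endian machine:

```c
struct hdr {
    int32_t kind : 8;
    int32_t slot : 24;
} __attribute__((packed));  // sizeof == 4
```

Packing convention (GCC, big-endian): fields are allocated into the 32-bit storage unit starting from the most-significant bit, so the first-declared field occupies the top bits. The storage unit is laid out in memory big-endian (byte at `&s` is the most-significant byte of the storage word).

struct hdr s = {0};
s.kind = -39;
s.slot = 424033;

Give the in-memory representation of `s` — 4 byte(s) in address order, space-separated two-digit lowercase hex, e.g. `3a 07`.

d9 06 78 61

kind (8b) val=-39 bits=0xd9 at bit 24: 0xd9000000
slot (24b) val=424033 bits=0x67861 at bit 0: 0xd9067861
word = 0xd9067861 → big-endian bytes:
  [0]=0xd9  [1]=0x06  [2]=0x78  [3]=0x61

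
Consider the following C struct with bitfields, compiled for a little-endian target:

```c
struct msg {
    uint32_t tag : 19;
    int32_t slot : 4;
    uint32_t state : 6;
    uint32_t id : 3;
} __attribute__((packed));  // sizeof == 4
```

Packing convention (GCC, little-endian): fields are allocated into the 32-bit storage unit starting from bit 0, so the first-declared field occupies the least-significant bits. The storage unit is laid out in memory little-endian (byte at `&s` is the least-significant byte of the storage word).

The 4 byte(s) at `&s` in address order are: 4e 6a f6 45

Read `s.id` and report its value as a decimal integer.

[0]=0x4e [1]=0x6a [2]=0xf6 [3]=0x45 (little-endian) → word 0x45f66a4e
tag [0+:19] = (word>>0) & 0x7ffff = 420430
slot [19+:4] = (word>>19) & 0xf = 14
state [23+:6] = (word>>23) & 0x3f = 11
id [29+:3] = (word>>29) & 0x7 = 2  ←

2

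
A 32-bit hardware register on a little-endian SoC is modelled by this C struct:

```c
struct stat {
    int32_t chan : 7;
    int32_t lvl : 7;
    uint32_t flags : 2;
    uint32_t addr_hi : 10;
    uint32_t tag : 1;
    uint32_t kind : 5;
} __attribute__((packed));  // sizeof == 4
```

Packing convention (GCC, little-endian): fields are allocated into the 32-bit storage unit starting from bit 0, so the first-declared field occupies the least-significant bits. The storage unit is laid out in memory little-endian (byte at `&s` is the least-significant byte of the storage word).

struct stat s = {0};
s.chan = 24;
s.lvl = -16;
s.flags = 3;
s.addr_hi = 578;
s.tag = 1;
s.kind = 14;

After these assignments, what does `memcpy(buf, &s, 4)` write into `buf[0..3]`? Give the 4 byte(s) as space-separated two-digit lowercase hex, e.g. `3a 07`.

18 f8 42 76

chan (7b) val=24 bits=0x18 at bit 0: 0x00000018
lvl (7b) val=-16 bits=0x70 at bit 7: 0x00003818
flags (2b) val=3 bits=0x3 at bit 14: 0x0000f818
addr_hi (10b) val=578 bits=0x242 at bit 16: 0x0242f818
tag (1b) val=1 bits=0x1 at bit 26: 0x0642f818
kind (5b) val=14 bits=0xe at bit 27: 0x7642f818
word = 0x7642f818 → little-endian bytes:
  [0]=0x18  [1]=0xf8  [2]=0x42  [3]=0x76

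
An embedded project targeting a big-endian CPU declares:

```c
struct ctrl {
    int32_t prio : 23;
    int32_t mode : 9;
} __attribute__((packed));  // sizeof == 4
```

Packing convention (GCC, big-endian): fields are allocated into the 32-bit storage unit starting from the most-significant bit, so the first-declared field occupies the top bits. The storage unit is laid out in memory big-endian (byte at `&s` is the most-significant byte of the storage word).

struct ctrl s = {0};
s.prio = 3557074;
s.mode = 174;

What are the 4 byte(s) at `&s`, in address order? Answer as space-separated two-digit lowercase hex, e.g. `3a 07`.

6c 8d a4 ae

prio (23b) val=3557074 bits=0x3646d2 at bit 9: 0x6c8da400
mode (9b) val=174 bits=0xae at bit 0: 0x6c8da4ae
word = 0x6c8da4ae → big-endian bytes:
  [0]=0x6c  [1]=0x8d  [2]=0xa4  [3]=0xae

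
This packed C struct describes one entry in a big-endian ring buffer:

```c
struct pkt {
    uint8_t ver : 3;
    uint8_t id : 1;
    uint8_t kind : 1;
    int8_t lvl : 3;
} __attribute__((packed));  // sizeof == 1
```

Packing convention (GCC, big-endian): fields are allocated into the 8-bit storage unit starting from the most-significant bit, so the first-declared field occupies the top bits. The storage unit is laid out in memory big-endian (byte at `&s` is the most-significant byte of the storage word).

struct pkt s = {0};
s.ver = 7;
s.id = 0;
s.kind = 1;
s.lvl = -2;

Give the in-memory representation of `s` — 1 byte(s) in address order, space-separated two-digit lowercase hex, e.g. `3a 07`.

ee

ver:3 = 7 → 0x7 << 5 → word 0xe0
id:1 = 0 → 0x0 << 4 → word 0xe0
kind:1 = 1 → 0x1 << 3 → word 0xe8
lvl:3 = -2 → 0x6 << 0 → word 0xee
word = 0xee → big-endian bytes:
  [0]=0xee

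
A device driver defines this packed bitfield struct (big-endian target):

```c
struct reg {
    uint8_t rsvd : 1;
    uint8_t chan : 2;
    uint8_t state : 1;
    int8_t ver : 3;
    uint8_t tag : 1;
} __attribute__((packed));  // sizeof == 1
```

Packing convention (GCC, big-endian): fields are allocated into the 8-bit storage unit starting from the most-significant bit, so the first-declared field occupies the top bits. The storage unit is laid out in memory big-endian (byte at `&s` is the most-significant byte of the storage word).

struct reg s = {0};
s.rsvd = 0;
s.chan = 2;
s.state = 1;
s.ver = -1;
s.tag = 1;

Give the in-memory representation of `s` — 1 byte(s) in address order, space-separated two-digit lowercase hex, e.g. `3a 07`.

rsvd (1b) val=0 bits=0x0 at bit 7: 0x00
chan (2b) val=2 bits=0x2 at bit 5: 0x40
state (1b) val=1 bits=0x1 at bit 4: 0x50
ver (3b) val=-1 bits=0x7 at bit 1: 0x5e
tag (1b) val=1 bits=0x1 at bit 0: 0x5f
word = 0x5f → big-endian bytes:
  [0]=0x5f

5f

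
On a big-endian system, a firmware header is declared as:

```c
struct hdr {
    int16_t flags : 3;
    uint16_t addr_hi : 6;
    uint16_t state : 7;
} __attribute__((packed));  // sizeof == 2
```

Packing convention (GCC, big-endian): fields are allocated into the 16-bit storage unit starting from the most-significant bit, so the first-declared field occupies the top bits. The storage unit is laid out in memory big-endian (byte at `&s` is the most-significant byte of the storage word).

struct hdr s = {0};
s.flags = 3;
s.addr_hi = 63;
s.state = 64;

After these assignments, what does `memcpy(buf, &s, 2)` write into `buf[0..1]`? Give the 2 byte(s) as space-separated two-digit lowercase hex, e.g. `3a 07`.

7f c0

flags (3b) val=3 bits=0x3 at bit 13: 0x6000
addr_hi (6b) val=63 bits=0x3f at bit 7: 0x7f80
state (7b) val=64 bits=0x40 at bit 0: 0x7fc0
word = 0x7fc0 → big-endian bytes:
  [0]=0x7f  [1]=0xc0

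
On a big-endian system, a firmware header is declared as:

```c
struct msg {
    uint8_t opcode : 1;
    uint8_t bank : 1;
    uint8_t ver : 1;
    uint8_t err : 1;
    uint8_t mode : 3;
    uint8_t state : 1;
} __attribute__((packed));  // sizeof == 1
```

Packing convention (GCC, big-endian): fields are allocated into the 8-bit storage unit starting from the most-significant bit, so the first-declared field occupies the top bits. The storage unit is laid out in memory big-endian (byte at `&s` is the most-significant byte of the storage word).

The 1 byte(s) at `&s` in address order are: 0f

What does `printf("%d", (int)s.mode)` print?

7

[0]=0x0f (big-endian) → word 0x0f
opcode:1 @ bit 7 → (0x0f>>7)&0x1 = 0x0
bank:1 @ bit 6 → (0x0f>>6)&0x1 = 0x0
ver:1 @ bit 5 → (0x0f>>5)&0x1 = 0x0
err:1 @ bit 4 → (0x0f>>4)&0x1 = 0x0
mode:3 @ bit 1 → (0x0f>>1)&0x7 = 0x7  ←
state:1 @ bit 0 → (0x0f>>0)&0x1 = 0x1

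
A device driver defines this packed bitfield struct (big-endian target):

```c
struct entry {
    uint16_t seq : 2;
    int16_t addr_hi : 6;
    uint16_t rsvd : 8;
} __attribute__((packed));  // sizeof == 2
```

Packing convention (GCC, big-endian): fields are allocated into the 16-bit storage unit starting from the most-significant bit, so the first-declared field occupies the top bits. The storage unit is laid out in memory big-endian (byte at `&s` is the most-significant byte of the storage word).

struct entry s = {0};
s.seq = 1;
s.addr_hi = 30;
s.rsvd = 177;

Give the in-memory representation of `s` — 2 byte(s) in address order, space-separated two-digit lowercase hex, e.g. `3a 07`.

seq:2 = 1 → 0x1 << 14 → word 0x4000
addr_hi:6 = 30 → 0x1e << 8 → word 0x5e00
rsvd:8 = 177 → 0xb1 << 0 → word 0x5eb1
word = 0x5eb1 → big-endian bytes:
  [0]=0x5e  [1]=0xb1

5e b1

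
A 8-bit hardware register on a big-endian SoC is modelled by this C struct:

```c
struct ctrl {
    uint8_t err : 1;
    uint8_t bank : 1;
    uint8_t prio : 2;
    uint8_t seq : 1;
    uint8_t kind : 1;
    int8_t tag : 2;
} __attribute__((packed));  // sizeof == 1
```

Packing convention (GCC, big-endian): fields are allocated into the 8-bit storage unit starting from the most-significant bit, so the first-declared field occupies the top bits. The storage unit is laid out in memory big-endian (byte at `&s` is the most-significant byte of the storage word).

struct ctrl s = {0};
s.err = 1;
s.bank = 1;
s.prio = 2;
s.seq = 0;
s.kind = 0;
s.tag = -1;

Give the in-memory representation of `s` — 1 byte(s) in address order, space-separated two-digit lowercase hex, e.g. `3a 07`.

e3

err:1 = 1 → 0x1 << 7 → word 0x80
bank:1 = 1 → 0x1 << 6 → word 0xc0
prio:2 = 2 → 0x2 << 4 → word 0xe0
seq:1 = 0 → 0x0 << 3 → word 0xe0
kind:1 = 0 → 0x0 << 2 → word 0xe0
tag:2 = -1 → 0x3 << 0 → word 0xe3
word = 0xe3 → big-endian bytes:
  [0]=0xe3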